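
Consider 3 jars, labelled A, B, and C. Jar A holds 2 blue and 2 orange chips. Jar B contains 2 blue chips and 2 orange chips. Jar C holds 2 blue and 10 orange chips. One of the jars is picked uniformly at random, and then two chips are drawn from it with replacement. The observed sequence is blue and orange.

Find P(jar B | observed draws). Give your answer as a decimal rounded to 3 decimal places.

0.391

The likelihood of the observed sequence under each hypothesis: P(data | jar A) = (2/4)(2/4) = 1/4; P(data | jar B) = (2/4)(2/4) = 1/4; P(data | jar C) = (2/12)(10/12) = 5/36.
Weighting by the prior gives 1/3 · 1/4 = 1/12, 1/3 · 1/4 = 1/12, 1/3 · 5/36 = 5/108; summing to 23/108.
Hence P(jar B | data) = (1/12) / (23/108) = 9/23.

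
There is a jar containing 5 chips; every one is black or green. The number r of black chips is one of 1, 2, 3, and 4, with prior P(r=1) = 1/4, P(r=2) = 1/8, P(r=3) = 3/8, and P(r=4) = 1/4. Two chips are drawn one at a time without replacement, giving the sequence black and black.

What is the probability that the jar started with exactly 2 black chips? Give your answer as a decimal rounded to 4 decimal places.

The likelihood of the observed sequence under each hypothesis: P(data | r = 1) = (1/5)(0/4) = 0; P(data | r = 2) = (2/5)(1/4) = 1/10; P(data | r = 3) = (3/5)(2/4) = 3/10; P(data | r = 4) = (4/5)(3/4) = 3/5.
Weighting by the prior gives 1/4 · 0 = 0, 1/8 · 1/10 = 1/80, 3/8 · 3/10 = 9/80, 1/4 · 3/5 = 3/20; summing to 11/40.
Hence P(r = 2 | data) = (1/80) / (11/40) = 1/22.

0.0455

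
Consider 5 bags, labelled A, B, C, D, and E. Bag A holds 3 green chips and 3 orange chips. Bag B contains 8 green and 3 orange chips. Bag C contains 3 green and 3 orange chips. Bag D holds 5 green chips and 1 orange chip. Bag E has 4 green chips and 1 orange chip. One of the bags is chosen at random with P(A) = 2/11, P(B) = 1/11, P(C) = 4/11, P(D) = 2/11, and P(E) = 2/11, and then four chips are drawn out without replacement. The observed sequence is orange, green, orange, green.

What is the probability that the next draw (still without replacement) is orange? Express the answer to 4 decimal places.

Compute the likelihood of the observed sequence for each case: P(data | bag A) = (3/6)(3/5)(2/4)(2/3) = 0.1; P(data | bag B) = (3/11)(8/10)(2/9)(7/8) = 0.042424; P(data | bag C) = (3/6)(3/5)(2/4)(2/3) = 0.1; P(data | bag D) = (1/6)(5/5)(0/4) = 0; P(data | bag E) = (1/5)(4/4)(0/3) = 0.
Weighting by the prior gives 2/11 · 0.1 = 0.018182, 1/11 · 0.042424 = 0.0038567, 4/11 · 0.1 = 0.036364, 2/11 · 0 = 0, 2/11 · 0 = 0; with total 0.058402.
Normalising, the posterior is P(bag A | data) = 0.31132, P(bag B | data) = 0.066038, P(bag C | data) = 0.62264, P(bag D | data) = 0, P(bag E | data) = 0.
The predictive probability is P(orange next | data) = (1/2)(0.31132) + (1/7)(0.066038) + (1/2)(0.62264) = 0.47642.

0.4764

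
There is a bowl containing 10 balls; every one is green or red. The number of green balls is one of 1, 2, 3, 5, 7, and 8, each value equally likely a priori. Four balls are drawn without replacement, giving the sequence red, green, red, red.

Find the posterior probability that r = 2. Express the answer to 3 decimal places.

Under each hypothesis, the probability of the observed sequence is: P(data | r = 1) = (9/10)(1/9)(8/8)(7/7) = 0.1; P(data | r = 2) = (8/10)(2/9)(7/8)(6/7) = 0.13333; P(data | r = 3) = (7/10)(3/9)(6/8)(5/7) = 0.125; P(data | r = 5) = (5/10)(5/9)(4/8)(3/7) = 0.059524; P(data | r = 7) = (3/10)(7/9)(2/8)(1/7) = 0.0083333; P(data | r = 8) = (2/10)(8/9)(1/8)(0/7) = 0.
Weighting by the prior gives 1/6 · 0.1 = 0.016667, 1/6 · 0.13333 = 0.022222, 1/6 · 0.125 = 0.020833, 1/6 · 0.059524 = 0.0099206, 1/6 · 0.0083333 = 0.0013889, 1/6 · 0 = 0; with total 0.071032.
Hence P(r = 2 | data) = (0.022222) / (0.071032) = 0.31285.

0.313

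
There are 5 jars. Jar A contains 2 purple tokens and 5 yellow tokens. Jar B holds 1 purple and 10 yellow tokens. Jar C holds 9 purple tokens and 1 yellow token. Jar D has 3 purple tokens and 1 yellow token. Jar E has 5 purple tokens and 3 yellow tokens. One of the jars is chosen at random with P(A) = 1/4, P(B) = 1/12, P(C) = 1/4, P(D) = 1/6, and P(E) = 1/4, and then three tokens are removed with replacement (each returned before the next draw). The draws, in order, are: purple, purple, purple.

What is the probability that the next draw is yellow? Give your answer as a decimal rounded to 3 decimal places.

0.197

Under each hypothesis, the probability of the observed sequence is: P(data | jar A) = (2/7)(2/7)(2/7) = 0.023324; P(data | jar B) = (1/11)(1/11)(1/11) = 0.00075131; P(data | jar C) = (9/10)(9/10)(9/10) = 0.729; P(data | jar D) = (3/4)(3/4)(3/4) = 0.42188; P(data | jar E) = (5/8)(5/8)(5/8) = 0.24414.
The prior-weighted likelihoods are 1/4 · 0.023324 = 0.0058309, 1/12 · 0.00075131 = 6.261e-05, 1/4 · 0.729 = 0.18225, 1/6 · 0.42188 = 0.070312, 1/4 · 0.24414 = 0.061035; these sum to 0.31949.
Normalising, the posterior is P(jar A | data) = 0.018251, P(jar B | data) = 0.00019597, P(jar C | data) = 0.57044, P(jar D | data) = 0.22008, P(jar E | data) = 0.19104.
Averaging over the posterior, P(yellow next | data) = (5/7)(0.018251) + (10/11)(0.00019597) + (1/10)(0.57044) + (1/4)(0.22008) + (3/8)(0.19104) = 0.19692.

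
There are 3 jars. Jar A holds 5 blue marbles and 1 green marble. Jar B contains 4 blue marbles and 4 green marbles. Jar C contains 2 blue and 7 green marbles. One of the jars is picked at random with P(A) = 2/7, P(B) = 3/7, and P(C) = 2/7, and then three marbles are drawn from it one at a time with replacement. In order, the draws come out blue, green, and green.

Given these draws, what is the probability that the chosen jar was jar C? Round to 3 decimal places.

0.390

The likelihood of the observed sequence under each hypothesis: P(data | jar A) = (5/6)(1/6)(1/6) = 0.023148; P(data | jar B) = (4/8)(4/8)(4/8) = 0.125; P(data | jar C) = (2/9)(7/9)(7/9) = 0.13443.
The prior-weighted likelihoods are 2/7 · 0.023148 = 0.0066138, 3/7 · 0.125 = 0.053571, 2/7 · 0.13443 = 0.038409; these sum to 0.098594.
Therefore the posterior P(jar C | data) = (0.038409) / (0.098594) = 0.38957.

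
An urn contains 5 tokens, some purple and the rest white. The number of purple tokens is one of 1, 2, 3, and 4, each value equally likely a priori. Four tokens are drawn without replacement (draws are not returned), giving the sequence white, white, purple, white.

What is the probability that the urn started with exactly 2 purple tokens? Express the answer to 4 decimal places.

0.3333

For each hypothesis, P(data | H) works out to: P(data | r = 1) = (4/5)(3/4)(1/3)(2/2) = 1/5; P(data | r = 2) = (3/5)(2/4)(2/3)(1/2) = 1/10; P(data | r = 3) = (2/5)(1/4)(3/3)(0/2) = 0; P(data | r = 4) = (1/5)(0/4) = 0.
The prior-weighted likelihoods are 1/4 · 1/5 = 1/20, 1/4 · 1/10 = 1/40, 1/4 · 0 = 0, 1/4 · 0 = 0; summing to 3/40.
Hence P(r = 2 | data) = (1/40) / (3/40) = 1/3.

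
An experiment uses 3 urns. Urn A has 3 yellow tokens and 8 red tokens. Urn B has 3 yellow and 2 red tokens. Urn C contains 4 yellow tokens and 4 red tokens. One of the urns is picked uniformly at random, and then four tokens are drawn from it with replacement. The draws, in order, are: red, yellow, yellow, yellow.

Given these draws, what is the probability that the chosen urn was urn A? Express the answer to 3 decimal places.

Under each hypothesis, the probability of the observed sequence is: P(data | urn A) = (8/11)(3/11)(3/11)(3/11) = 0.014753; P(data | urn B) = (2/5)(3/5)(3/5)(3/5) = 0.0864; P(data | urn C) = (4/8)(4/8)(4/8)(4/8) = 0.0625.
The prior-weighted likelihoods are 1/3 · 0.014753 = 0.0049177, 1/3 · 0.0864 = 0.0288, 1/3 · 0.0625 = 0.020833; these sum to 0.054551.
Hence P(urn A | data) = (0.0049177) / (0.054551) = 0.090149.

0.090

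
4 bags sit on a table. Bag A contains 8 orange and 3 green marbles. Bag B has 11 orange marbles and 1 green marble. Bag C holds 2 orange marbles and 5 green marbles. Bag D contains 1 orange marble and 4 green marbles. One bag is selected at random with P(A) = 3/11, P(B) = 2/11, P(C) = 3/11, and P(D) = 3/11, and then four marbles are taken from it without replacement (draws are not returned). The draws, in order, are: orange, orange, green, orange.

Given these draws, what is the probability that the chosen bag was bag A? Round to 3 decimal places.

0.696

Compute the likelihood of the observed sequence for each case: P(data | bag A) = (8/11)(7/10)(3/9)(6/8) = 0.12727; P(data | bag B) = (11/12)(10/11)(1/10)(9/9) = 0.083333; P(data | bag C) = (2/7)(1/6)(5/5)(0/4) = 0; P(data | bag D) = (1/5)(0/4) = 0.
The prior-weighted likelihoods are 3/11 · 0.12727 = 0.034711, 2/11 · 0.083333 = 0.015152, 3/11 · 0 = 0, 3/11 · 0 = 0; with total 0.049862.
Hence P(bag A | data) = (0.034711) / (0.049862) = 0.69613.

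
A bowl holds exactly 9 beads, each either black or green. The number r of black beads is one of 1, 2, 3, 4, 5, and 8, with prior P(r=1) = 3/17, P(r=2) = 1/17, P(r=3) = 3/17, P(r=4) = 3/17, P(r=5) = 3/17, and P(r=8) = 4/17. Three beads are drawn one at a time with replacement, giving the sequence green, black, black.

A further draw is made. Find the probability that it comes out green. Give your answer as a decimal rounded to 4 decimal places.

For each hypothesis, P(data | H) works out to: P(data | r = 1) = (8/9)(1/9)(1/9) = 0.010974; P(data | r = 2) = (7/9)(2/9)(2/9) = 0.038409; P(data | r = 3) = (6/9)(3/9)(3/9) = 0.074074; P(data | r = 4) = (5/9)(4/9)(4/9) = 0.10974; P(data | r = 5) = (4/9)(5/9)(5/9) = 0.13717; P(data | r = 8) = (1/9)(8/9)(8/9) = 0.087791.
Weighting by the prior gives 3/17 · 0.010974 = 0.0019366, 1/17 · 0.038409 = 0.0022593, 3/17 · 0.074074 = 0.013072, 3/17 · 0.10974 = 0.019366, 3/17 · 0.13717 = 0.024207, 4/17 · 0.087791 = 0.020657; these sum to 0.081498.
The posterior is then P(r = 1 | data) = 0.023762, P(r = 2 | data) = 0.027723, P(r = 3 | data) = 0.1604, P(r = 4 | data) = 0.23762, P(r = 5 | data) = 0.29703, P(r = 8 | data) = 0.25347.
Averaging over the posterior, P(green next | data) = (8/9)(0.023762) + (7/9)(0.027723) + (2/3)(0.1604) + (5/9)(0.23762) + (4/9)(0.29703) + (1/9)(0.25347) = 0.4418.

0.4418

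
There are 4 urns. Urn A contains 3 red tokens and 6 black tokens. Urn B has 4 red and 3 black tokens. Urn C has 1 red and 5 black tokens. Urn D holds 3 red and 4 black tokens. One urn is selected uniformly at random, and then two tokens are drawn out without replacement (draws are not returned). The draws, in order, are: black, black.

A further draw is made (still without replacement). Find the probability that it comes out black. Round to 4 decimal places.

Compute the likelihood of the observed sequence for each case: P(data | urn A) = (6/9)(5/8) = 5/12; P(data | urn B) = (3/7)(2/6) = 1/7; P(data | urn C) = (5/6)(4/5) = 2/3; P(data | urn D) = (4/7)(3/6) = 2/7.
Multiplying each by its prior: 1/4 · 5/12 = 5/48, 1/4 · 1/7 = 1/28, 1/4 · 2/3 = 1/6, 1/4 · 2/7 = 1/14; with total 127/336.
Normalising, the posterior is P(urn A | data) = 35/127, P(urn B | data) = 12/127, P(urn C | data) = 56/127, P(urn D | data) = 24/127.
Averaging over the posterior, P(black next | data) = (4/7)(35/127) + (1/5)(12/127) + (3/4)(56/127) + (2/5)(24/127) = 74/127.

0.5827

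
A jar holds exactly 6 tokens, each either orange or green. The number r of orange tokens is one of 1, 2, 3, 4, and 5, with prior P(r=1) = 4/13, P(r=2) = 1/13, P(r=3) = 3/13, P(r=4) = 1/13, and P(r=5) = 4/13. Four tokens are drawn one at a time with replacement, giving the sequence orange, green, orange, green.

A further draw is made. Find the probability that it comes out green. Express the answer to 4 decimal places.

0.5000

Compute the likelihood of the observed sequence for each case: P(data | r = 1) = (1/6)(5/6)(1/6)(5/6) = 0.01929; P(data | r = 2) = (2/6)(4/6)(2/6)(4/6) = 0.049383; P(data | r = 3) = (3/6)(3/6)(3/6)(3/6) = 0.0625; P(data | r = 4) = (4/6)(2/6)(4/6)(2/6) = 0.049383; P(data | r = 5) = (5/6)(1/6)(5/6)(1/6) = 0.01929.
Weighting by the prior gives 4/13 · 0.01929 = 0.0059354, 1/13 · 0.049383 = 0.0037987, 3/13 · 0.0625 = 0.014423, 1/13 · 0.049383 = 0.0037987, 4/13 · 0.01929 = 0.0059354; with total 0.033891.
Normalising, the posterior is P(r = 1 | data) = 0.17513, P(r = 2 | data) = 0.11208, P(r = 3 | data) = 0.42557, P(r = 4 | data) = 0.11208, P(r = 5 | data) = 0.17513.
So P(green next | data) = Σ P(green next | H) P(H | data) = (5/6)(0.17513) + (2/3)(0.11208) + (1/2)(0.42557) + (1/3)(0.11208) + (1/6)(0.17513) = 0.5.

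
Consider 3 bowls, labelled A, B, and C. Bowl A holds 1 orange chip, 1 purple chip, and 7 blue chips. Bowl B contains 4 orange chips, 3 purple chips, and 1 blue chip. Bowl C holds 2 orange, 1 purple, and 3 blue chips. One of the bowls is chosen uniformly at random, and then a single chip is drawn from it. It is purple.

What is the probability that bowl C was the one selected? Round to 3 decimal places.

0.255

For each hypothesis, P(data | H) works out to: P(data | bowl A) = (1/9) = 1/9; P(data | bowl B) = (3/8) = 3/8; P(data | bowl C) = (1/6) = 1/6.
Weighting by the prior gives 1/3 · 1/9 = 1/27, 1/3 · 3/8 = 1/8, 1/3 · 1/6 = 1/18; summing to 47/216.
By Bayes' rule, P(bowl C | data) = (1/18) / (47/216) = 12/47.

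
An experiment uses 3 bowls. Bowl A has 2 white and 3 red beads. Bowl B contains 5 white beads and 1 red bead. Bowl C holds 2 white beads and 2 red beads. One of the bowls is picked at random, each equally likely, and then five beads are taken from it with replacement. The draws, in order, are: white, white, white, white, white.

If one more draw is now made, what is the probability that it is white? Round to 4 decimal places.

Under each hypothesis, the probability of the observed sequence is: P(data | bowl A) = (2/5)(2/5)(2/5)(2/5)(2/5) = 0.01024; P(data | bowl B) = (5/6)(5/6)(5/6)(5/6)(5/6) = 0.40188; P(data | bowl C) = (2/4)(2/4)(2/4)(2/4)(2/4) = 0.03125.
Multiplying each by its prior: 1/3 · 0.01024 = 0.0034133, 1/3 · 0.40188 = 0.13396, 1/3 · 0.03125 = 0.010417; these sum to 0.14779.
The posterior is then P(bowl A | data) = 0.023096, P(bowl B | data) = 0.90642, P(bowl C | data) = 0.070483.
The predictive probability is P(white next | data) = (2/5)(0.023096) + (5/6)(0.90642) + (1/2)(0.070483) = 0.79983.

0.7998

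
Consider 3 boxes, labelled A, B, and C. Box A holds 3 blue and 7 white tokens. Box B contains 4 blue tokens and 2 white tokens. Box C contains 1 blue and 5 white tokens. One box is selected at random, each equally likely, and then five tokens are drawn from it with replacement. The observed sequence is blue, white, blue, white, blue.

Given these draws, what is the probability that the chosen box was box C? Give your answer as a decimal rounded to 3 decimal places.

For each hypothesis, P(data | H) works out to: P(data | box A) = (3/10)(7/10)(3/10)(7/10)(3/10) = 0.01323; P(data | box B) = (4/6)(2/6)(4/6)(2/6)(4/6) = 0.032922; P(data | box C) = (1/6)(5/6)(1/6)(5/6)(1/6) = 0.003215.
Weighting by the prior gives 1/3 · 0.01323 = 0.00441, 1/3 · 0.032922 = 0.010974, 1/3 · 0.003215 = 0.0010717; summing to 0.016456.
Hence P(box C | data) = (0.0010717) / (0.016456) = 0.065125.

0.065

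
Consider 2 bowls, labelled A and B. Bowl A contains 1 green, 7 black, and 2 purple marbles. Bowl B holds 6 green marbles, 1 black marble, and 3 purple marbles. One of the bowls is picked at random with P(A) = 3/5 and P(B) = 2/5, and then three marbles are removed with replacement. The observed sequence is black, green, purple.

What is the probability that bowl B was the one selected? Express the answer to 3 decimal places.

0.462

For each hypothesis, P(data | H) works out to: P(data | bowl A) = (7/10)(1/10)(2/10) = 0.014; P(data | bowl B) = (1/10)(6/10)(3/10) = 0.018.
Multiplying each by its prior: 3/5 · 0.014 = 0.0084, 2/5 · 0.018 = 0.0072; these sum to 0.0156.
By Bayes' rule, P(bowl B | data) = (0.0072) / (0.0156) = 0.46154.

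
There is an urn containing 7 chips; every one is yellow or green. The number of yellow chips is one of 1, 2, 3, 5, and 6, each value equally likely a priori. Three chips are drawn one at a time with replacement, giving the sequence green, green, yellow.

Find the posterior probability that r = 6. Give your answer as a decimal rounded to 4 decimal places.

For each hypothesis, P(data | H) works out to: P(data | r = 1) = (6/7)(6/7)(1/7) = 0.10496; P(data | r = 2) = (5/7)(5/7)(2/7) = 0.14577; P(data | r = 3) = (4/7)(4/7)(3/7) = 0.13994; P(data | r = 5) = (2/7)(2/7)(5/7) = 0.058309; P(data | r = 6) = (1/7)(1/7)(6/7) = 0.017493.
Multiplying each by its prior: 1/5 · 0.10496 = 0.020991, 1/5 · 0.14577 = 0.029155, 1/5 · 0.13994 = 0.027988, 1/5 · 0.058309 = 0.011662, 1/5 · 0.017493 = 0.0034985; summing to 0.093294.
Therefore the posterior P(r = 6 | data) = (0.0034985) / (0.093294) = 0.0375.

0.0375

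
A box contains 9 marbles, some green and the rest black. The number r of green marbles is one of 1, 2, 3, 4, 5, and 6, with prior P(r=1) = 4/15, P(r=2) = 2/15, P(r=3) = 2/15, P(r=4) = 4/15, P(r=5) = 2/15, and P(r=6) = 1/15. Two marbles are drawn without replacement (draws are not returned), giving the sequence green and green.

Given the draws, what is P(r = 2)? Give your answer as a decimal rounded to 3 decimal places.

0.030

The likelihood of the observed sequence under each hypothesis: P(data | r = 1) = (1/9)(0/8) = 0; P(data | r = 2) = (2/9)(1/8) = 1/36; P(data | r = 3) = (3/9)(2/8) = 1/12; P(data | r = 4) = (4/9)(3/8) = 1/6; P(data | r = 5) = (5/9)(4/8) = 5/18; P(data | r = 6) = (6/9)(5/8) = 5/12.
The prior-weighted likelihoods are 4/15 · 0 = 0, 2/15 · 1/36 = 1/270, 2/15 · 1/12 = 1/90, 4/15 · 1/6 = 2/45, 2/15 · 5/18 = 1/27, 1/15 · 5/12 = 1/36; with total 67/540.
By Bayes' rule, P(r = 2 | data) = (1/270) / (67/540) = 2/67.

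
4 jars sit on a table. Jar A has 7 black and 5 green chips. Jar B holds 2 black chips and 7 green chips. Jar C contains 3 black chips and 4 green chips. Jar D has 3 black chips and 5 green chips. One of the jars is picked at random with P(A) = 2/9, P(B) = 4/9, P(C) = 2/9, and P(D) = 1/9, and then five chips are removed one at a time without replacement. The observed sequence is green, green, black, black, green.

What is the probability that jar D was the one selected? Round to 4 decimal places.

0.1614

Compute the likelihood of the observed sequence for each case: P(data | jar A) = (5/12)(4/11)(7/10)(6/9)(3/8) = 0.026515; P(data | jar B) = (7/9)(6/8)(2/7)(1/6)(5/5) = 0.027778; P(data | jar C) = (4/7)(3/6)(3/5)(2/4)(2/3) = 0.057143; P(data | jar D) = (5/8)(4/7)(3/6)(2/5)(3/4) = 0.053571.
Weighting by the prior gives 2/9 · 0.026515 = 0.0058923, 4/9 · 0.027778 = 0.012346, 2/9 · 0.057143 = 0.012698, 1/9 · 0.053571 = 0.0059524; with total 0.036889.
Therefore the posterior P(jar D | data) = (0.0059524) / (0.036889) = 0.16136.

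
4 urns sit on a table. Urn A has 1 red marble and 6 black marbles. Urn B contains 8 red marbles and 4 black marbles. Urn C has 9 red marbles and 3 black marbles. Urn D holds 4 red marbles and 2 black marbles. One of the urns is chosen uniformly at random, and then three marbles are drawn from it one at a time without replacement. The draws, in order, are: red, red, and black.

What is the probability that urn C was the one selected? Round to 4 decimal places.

0.3068

Compute the likelihood of the observed sequence for each case: P(data | urn A) = (1/7)(0/6) = 0; P(data | urn B) = (8/12)(7/11)(4/10) = 28/165; P(data | urn C) = (9/12)(8/11)(3/10) = 9/55; P(data | urn D) = (4/6)(3/5)(2/4) = 1/5.
Weighting by the prior gives 1/4 · 0 = 0, 1/4 · 28/165 = 7/165, 1/4 · 9/55 = 9/220, 1/4 · 1/5 = 1/20; these sum to 2/15.
So P(urn C | data) = (9/220) / (2/15) = 27/88.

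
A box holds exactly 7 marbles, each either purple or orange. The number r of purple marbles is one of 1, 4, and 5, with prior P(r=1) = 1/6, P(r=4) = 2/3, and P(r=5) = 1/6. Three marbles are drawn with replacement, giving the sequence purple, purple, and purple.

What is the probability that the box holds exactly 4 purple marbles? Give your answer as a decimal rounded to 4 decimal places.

Compute the likelihood of the observed sequence for each case: P(data | r = 1) = (1/7)(1/7)(1/7) = 0.0029155; P(data | r = 4) = (4/7)(4/7)(4/7) = 0.18659; P(data | r = 5) = (5/7)(5/7)(5/7) = 0.36443.
The prior-weighted likelihoods are 1/6 · 0.0029155 = 0.00048591, 2/3 · 0.18659 = 0.12439, 1/6 · 0.36443 = 0.060739; these sum to 0.18562.
So P(r = 4 | data) = (0.12439) / (0.18562) = 0.67016.

0.6702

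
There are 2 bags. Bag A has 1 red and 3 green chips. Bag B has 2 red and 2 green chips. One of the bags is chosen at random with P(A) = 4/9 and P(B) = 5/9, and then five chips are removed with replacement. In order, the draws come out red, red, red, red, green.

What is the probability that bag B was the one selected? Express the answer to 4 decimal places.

0.9302

For each hypothesis, P(data | H) works out to: P(data | bag A) = (1/4)(1/4)(1/4)(1/4)(3/4) = 0.0029297; P(data | bag B) = (2/4)(2/4)(2/4)(2/4)(2/4) = 0.03125.
The prior-weighted likelihoods are 4/9 · 0.0029297 = 0.0013021, 5/9 · 0.03125 = 0.017361; summing to 0.018663.
By Bayes' rule, P(bag B | data) = (0.017361) / (0.018663) = 0.93023.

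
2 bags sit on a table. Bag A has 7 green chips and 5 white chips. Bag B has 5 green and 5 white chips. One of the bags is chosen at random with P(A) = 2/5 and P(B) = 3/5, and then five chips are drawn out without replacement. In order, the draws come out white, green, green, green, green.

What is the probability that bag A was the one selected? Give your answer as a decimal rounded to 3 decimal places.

0.598

For each hypothesis, P(data | H) works out to: P(data | bag A) = (5/12)(7/11)(6/10)(5/9)(4/8) = 0.044192; P(data | bag B) = (5/10)(5/9)(4/8)(3/7)(2/6) = 0.019841.
Multiplying each by its prior: 2/5 · 0.044192 = 0.017677, 3/5 · 0.019841 = 0.011905; with total 0.029582.
Therefore the posterior P(bag A | data) = (0.017677) / (0.029582) = 0.59756.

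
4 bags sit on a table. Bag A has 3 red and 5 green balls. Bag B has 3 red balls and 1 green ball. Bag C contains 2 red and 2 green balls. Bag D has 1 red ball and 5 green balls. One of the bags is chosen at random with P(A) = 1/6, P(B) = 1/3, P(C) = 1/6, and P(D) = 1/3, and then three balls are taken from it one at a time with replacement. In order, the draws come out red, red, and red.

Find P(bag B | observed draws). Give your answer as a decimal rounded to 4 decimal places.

0.8186

Compute the likelihood of the observed sequence for each case: P(data | bag A) = (3/8)(3/8)(3/8) = 0.052734; P(data | bag B) = (3/4)(3/4)(3/4) = 0.42188; P(data | bag C) = (2/4)(2/4)(2/4) = 0.125; P(data | bag D) = (1/6)(1/6)(1/6) = 0.0046296.
Multiplying each by its prior: 1/6 · 0.052734 = 0.0087891, 1/3 · 0.42188 = 0.14062, 1/6 · 0.125 = 0.020833, 1/3 · 0.0046296 = 0.0015432; these sum to 0.17179.
Hence P(bag B | data) = (0.14062) / (0.17179) = 0.81858.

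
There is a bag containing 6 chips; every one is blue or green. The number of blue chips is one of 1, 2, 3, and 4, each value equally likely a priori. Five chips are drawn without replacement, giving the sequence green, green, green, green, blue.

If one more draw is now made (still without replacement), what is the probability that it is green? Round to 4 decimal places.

Compute the likelihood of the observed sequence for each case: P(data | r = 1) = (5/6)(4/5)(3/4)(2/3)(1/2) = 1/6; P(data | r = 2) = (4/6)(3/5)(2/4)(1/3)(2/2) = 1/15; P(data | r = 3) = (3/6)(2/5)(1/4)(0/3) = 0; P(data | r = 4) = (2/6)(1/5)(0/4) = 0.
Weighting by the prior gives 1/4 · 1/6 = 1/24, 1/4 · 1/15 = 1/60, 1/4 · 0 = 0, 1/4 · 0 = 0; these sum to 7/120.
The posterior is then P(r = 1 | data) = 5/7, P(r = 2 | data) = 2/7, P(r = 3 | data) = 0, P(r = 4 | data) = 0.
The predictive probability is P(green next | data) = (1)(5/7) + (0)(2/7) = 5/7.

0.7143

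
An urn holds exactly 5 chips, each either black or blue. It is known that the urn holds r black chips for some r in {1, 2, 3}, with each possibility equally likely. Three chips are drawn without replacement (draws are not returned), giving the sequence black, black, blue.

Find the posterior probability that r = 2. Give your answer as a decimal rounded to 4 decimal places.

0.3333

Under each hypothesis, the probability of the observed sequence is: P(data | r = 1) = (1/5)(0/4) = 0; P(data | r = 2) = (2/5)(1/4)(3/3) = 1/10; P(data | r = 3) = (3/5)(2/4)(2/3) = 1/5.
Multiplying each by its prior: 1/3 · 0 = 0, 1/3 · 1/10 = 1/30, 1/3 · 1/5 = 1/15; summing to 1/10.
Hence P(r = 2 | data) = (1/30) / (1/10) = 1/3.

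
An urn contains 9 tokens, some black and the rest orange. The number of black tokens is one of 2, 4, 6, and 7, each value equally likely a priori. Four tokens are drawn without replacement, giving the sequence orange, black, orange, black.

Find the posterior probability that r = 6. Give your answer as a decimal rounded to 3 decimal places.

The likelihood of the observed sequence under each hypothesis: P(data | r = 2) = (7/9)(2/8)(6/7)(1/6) = 1/36; P(data | r = 4) = (5/9)(4/8)(4/7)(3/6) = 5/63; P(data | r = 6) = (3/9)(6/8)(2/7)(5/6) = 5/84; P(data | r = 7) = (2/9)(7/8)(1/7)(6/6) = 1/36.
Weighting by the prior gives 1/4 · 1/36 = 1/144, 1/4 · 5/63 = 5/252, 1/4 · 5/84 = 5/336, 1/4 · 1/36 = 1/144; these sum to 7/144.
So P(r = 6 | data) = (5/336) / (7/144) = 15/49.

0.306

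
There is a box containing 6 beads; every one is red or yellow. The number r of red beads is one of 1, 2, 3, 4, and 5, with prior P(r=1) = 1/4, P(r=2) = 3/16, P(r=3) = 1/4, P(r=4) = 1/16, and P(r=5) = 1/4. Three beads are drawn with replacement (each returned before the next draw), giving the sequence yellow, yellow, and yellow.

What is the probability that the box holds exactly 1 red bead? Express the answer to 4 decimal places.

Compute the likelihood of the observed sequence for each case: P(data | r = 1) = (5/6)(5/6)(5/6) = 125/216; P(data | r = 2) = (4/6)(4/6)(4/6) = 8/27; P(data | r = 3) = (3/6)(3/6)(3/6) = 1/8; P(data | r = 4) = (2/6)(2/6)(2/6) = 1/27; P(data | r = 5) = (1/6)(1/6)(1/6) = 1/216.
Weighting by the prior gives 1/4 · 125/216 = 125/864, 3/16 · 8/27 = 1/18, 1/4 · 1/8 = 1/32, 1/16 · 1/27 = 1/432, 1/4 · 1/216 = 1/864; summing to 203/864.
So P(r = 1 | data) = (125/864) / (203/864) = 125/203.

0.6158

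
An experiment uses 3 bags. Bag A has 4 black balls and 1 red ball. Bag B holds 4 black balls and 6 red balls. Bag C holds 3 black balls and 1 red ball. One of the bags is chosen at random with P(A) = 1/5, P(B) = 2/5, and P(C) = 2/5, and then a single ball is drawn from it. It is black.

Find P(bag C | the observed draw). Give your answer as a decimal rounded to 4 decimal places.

The likelihood of this draw under each hypothesis: P(data | bag A) = (4/5) = 4/5; P(data | bag B) = (4/10) = 2/5; P(data | bag C) = (3/4) = 3/4.
Weighting by the prior gives 1/5 · 4/5 = 4/25, 2/5 · 2/5 = 4/25, 2/5 · 3/4 = 3/10; summing to 31/50.
By Bayes' rule, P(bag C | data) = (3/10) / (31/50) = 15/31.

0.4839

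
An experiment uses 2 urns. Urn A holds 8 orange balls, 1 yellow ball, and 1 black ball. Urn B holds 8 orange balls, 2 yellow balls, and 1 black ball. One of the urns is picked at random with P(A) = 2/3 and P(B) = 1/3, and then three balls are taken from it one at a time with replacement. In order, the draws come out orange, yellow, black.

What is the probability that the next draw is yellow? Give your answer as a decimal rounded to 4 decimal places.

0.1351

Compute the likelihood of the observed sequence for each case: P(data | urn A) = (8/10)(1/10)(1/10) = 0.008; P(data | urn B) = (8/11)(2/11)(1/11) = 0.012021.
The prior-weighted likelihoods are 2/3 · 0.008 = 0.0053333, 1/3 · 0.012021 = 0.004007; with total 0.0093403.
Normalising, the posterior is P(urn A | data) = 0.571, P(urn B | data) = 0.429.
So P(yellow next | data) = Σ P(yellow next | H) P(H | data) = (1/10)(0.571) + (2/11)(0.429) = 0.1351.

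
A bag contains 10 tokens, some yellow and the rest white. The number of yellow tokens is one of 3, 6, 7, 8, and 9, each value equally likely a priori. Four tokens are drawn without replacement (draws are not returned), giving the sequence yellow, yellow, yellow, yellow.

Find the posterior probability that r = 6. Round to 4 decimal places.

0.0610

The likelihood of the observed sequence under each hypothesis: P(data | r = 3) = (3/10)(2/9)(1/8)(0/7) = 0; P(data | r = 6) = (6/10)(5/9)(4/8)(3/7) = 1/14; P(data | r = 7) = (7/10)(6/9)(5/8)(4/7) = 1/6; P(data | r = 8) = (8/10)(7/9)(6/8)(5/7) = 1/3; P(data | r = 9) = (9/10)(8/9)(7/8)(6/7) = 3/5.
The prior-weighted likelihoods are 1/5 · 0 = 0, 1/5 · 1/14 = 1/70, 1/5 · 1/6 = 1/30, 1/5 · 1/3 = 1/15, 1/5 · 3/5 = 3/25; with total 41/175.
By Bayes' rule, P(r = 6 | data) = (1/70) / (41/175) = 5/82.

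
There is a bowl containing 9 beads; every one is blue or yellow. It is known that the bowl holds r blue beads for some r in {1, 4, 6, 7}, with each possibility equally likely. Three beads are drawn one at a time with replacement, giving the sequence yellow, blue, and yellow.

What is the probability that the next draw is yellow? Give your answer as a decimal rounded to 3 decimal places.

Compute the likelihood of the observed sequence for each case: P(data | r = 1) = (8/9)(1/9)(8/9) = 64/729; P(data | r = 4) = (5/9)(4/9)(5/9) = 100/729; P(data | r = 6) = (3/9)(6/9)(3/9) = 2/27; P(data | r = 7) = (2/9)(7/9)(2/9) = 28/729.
The prior-weighted likelihoods are 1/4 · 64/729 = 16/729, 1/4 · 100/729 = 25/729, 1/4 · 2/27 = 1/54, 1/4 · 28/729 = 7/729; these sum to 41/486.
Normalising, the posterior is P(r = 1 | data) = 32/123, P(r = 4 | data) = 50/123, P(r = 6 | data) = 9/41, P(r = 7 | data) = 14/123.
Averaging over the posterior, P(yellow next | data) = (8/9)(32/123) + (5/9)(50/123) + (1/3)(9/41) + (2/9)(14/123) = 5/9.

0.556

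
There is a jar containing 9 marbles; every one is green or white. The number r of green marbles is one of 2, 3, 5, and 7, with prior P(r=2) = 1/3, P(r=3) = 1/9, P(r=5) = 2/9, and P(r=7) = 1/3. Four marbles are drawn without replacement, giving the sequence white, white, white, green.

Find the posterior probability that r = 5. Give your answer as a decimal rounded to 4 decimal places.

The likelihood of the observed sequence under each hypothesis: P(data | r = 2) = (7/9)(6/8)(5/7)(2/6) = 0.13889; P(data | r = 3) = (6/9)(5/8)(4/7)(3/6) = 0.11905; P(data | r = 5) = (4/9)(3/8)(2/7)(5/6) = 0.039683; P(data | r = 7) = (2/9)(1/8)(0/7) = 0.
The prior-weighted likelihoods are 1/3 · 0.13889 = 0.046296, 1/9 · 0.11905 = 0.013228, 2/9 · 0.039683 = 0.0088183, 1/3 · 0 = 0; these sum to 0.068342.
Therefore the posterior P(r = 5 | data) = (0.0088183) / (0.068342) = 0.12903.

0.1290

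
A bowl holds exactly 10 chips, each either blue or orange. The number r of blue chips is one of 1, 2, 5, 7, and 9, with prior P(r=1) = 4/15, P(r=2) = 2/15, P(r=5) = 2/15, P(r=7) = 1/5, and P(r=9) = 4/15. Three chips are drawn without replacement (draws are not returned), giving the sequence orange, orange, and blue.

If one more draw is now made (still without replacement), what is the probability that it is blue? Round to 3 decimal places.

0.303

For each hypothesis, P(data | H) works out to: P(data | r = 1) = (9/10)(8/9)(1/8) = 0.1; P(data | r = 2) = (8/10)(7/9)(2/8) = 0.15556; P(data | r = 5) = (5/10)(4/9)(5/8) = 0.13889; P(data | r = 7) = (3/10)(2/9)(7/8) = 0.058333; P(data | r = 9) = (1/10)(0/9) = 0.
The prior-weighted likelihoods are 4/15 · 0.1 = 0.026667, 2/15 · 0.15556 = 0.020741, 2/15 · 0.13889 = 0.018519, 1/5 · 0.058333 = 0.011667, 4/15 · 0 = 0; these sum to 0.077593.
Normalising, the posterior is P(r = 1 | data) = 0.34368, P(r = 2 | data) = 0.2673, P(r = 5 | data) = 0.23866, P(r = 7 | data) = 0.15036, P(r = 9 | data) = 0.
The predictive probability is P(blue next | data) = (0)(0.34368) + (1/7)(0.2673) + (4/7)(0.23866) + (6/7)(0.15036) = 0.30344.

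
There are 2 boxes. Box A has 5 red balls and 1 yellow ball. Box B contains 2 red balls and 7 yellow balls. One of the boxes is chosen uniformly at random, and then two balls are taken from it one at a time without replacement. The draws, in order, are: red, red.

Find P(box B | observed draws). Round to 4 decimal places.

Under each hypothesis, the probability of the observed sequence is: P(data | box A) = (5/6)(4/5) = 2/3; P(data | box B) = (2/9)(1/8) = 1/36.
The prior-weighted likelihoods are 1/2 · 2/3 = 1/3, 1/2 · 1/36 = 1/72; summing to 25/72.
So P(box B | data) = (1/72) / (25/72) = 1/25.

0.0400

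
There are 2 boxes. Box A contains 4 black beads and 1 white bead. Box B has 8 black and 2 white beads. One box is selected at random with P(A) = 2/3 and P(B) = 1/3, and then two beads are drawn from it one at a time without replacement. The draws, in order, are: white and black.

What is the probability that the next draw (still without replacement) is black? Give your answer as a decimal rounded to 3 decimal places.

Under each hypothesis, the probability of the observed sequence is: P(data | box A) = (1/5)(4/4) = 1/5; P(data | box B) = (2/10)(8/9) = 8/45.
Weighting by the prior gives 2/3 · 1/5 = 2/15, 1/3 · 8/45 = 8/135; summing to 26/135.
Dividing through by the total gives posterior P(box A | data) = 9/13, P(box B | data) = 4/13.
The predictive probability is P(black next | data) = (1)(9/13) + (7/8)(4/13) = 25/26.

0.962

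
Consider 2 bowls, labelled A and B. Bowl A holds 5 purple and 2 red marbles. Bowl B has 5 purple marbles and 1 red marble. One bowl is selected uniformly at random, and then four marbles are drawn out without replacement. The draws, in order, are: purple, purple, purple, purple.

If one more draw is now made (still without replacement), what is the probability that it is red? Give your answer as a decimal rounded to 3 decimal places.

Under each hypothesis, the probability of the observed sequence is: P(data | bowl A) = (5/7)(4/6)(3/5)(2/4) = 1/7; P(data | bowl B) = (5/6)(4/5)(3/4)(2/3) = 1/3.
Multiplying each by its prior: 1/2 · 1/7 = 1/14, 1/2 · 1/3 = 1/6; these sum to 5/21.
The posterior is then P(bowl A | data) = 3/10, P(bowl B | data) = 7/10.
So P(red next | data) = Σ P(red next | H) P(H | data) = (2/3)(3/10) + (1/2)(7/10) = 11/20.

0.550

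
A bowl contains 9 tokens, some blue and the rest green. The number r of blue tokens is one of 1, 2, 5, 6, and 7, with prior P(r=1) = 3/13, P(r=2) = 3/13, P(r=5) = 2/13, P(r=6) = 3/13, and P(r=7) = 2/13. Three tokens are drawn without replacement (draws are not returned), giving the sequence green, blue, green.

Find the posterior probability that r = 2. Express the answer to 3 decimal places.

The likelihood of the observed sequence under each hypothesis: P(data | r = 1) = (8/9)(1/8)(7/7) = 1/9; P(data | r = 2) = (7/9)(2/8)(6/7) = 1/6; P(data | r = 5) = (4/9)(5/8)(3/7) = 5/42; P(data | r = 6) = (3/9)(6/8)(2/7) = 1/14; P(data | r = 7) = (2/9)(7/8)(1/7) = 1/36.
Weighting by the prior gives 3/13 · 1/9 = 1/39, 3/13 · 1/6 = 1/26, 2/13 · 5/42 = 5/273, 3/13 · 1/14 = 3/182, 2/13 · 1/36 = 1/234; summing to 13/126.
Hence P(r = 2 | data) = (1/26) / (13/126) = 63/169.

0.373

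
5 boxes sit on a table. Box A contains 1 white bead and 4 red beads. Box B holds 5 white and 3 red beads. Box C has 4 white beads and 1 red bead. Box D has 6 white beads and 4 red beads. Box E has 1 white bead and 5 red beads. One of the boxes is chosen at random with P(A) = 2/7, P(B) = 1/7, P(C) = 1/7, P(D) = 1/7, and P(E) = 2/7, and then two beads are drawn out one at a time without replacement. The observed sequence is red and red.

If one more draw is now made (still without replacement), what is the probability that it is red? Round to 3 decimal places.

0.667

The likelihood of the observed sequence under each hypothesis: P(data | box A) = (4/5)(3/4) = 3/5; P(data | box B) = (3/8)(2/7) = 3/28; P(data | box C) = (1/5)(0/4) = 0; P(data | box D) = (4/10)(3/9) = 2/15; P(data | box E) = (5/6)(4/5) = 2/3.
The prior-weighted likelihoods are 2/7 · 3/5 = 6/35, 1/7 · 3/28 = 3/196, 1/7 · 0 = 0, 1/7 · 2/15 = 2/105, 2/7 · 2/3 = 4/21; summing to 233/588.
Normalising, the posterior is P(box A | data) = 0.43262, P(box B | data) = 0.038627, P(box C | data) = 0, P(box D | data) = 0.048069, P(box E | data) = 0.48069.
The predictive probability is P(red next | data) = (2/3)(0.43262) + (1/6)(0.038627) + (1/4)(0.048069) + (3/4)(0.48069) = 0.66738.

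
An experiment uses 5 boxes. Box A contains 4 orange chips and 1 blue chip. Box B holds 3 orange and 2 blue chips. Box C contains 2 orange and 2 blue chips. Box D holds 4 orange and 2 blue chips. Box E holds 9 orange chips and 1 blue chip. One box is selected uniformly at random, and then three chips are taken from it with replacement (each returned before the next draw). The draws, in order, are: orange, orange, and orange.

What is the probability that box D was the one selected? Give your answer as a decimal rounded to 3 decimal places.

For each hypothesis, P(data | H) works out to: P(data | box A) = (4/5)(4/5)(4/5) = 0.512; P(data | box B) = (3/5)(3/5)(3/5) = 0.216; P(data | box C) = (2/4)(2/4)(2/4) = 0.125; P(data | box D) = (4/6)(4/6)(4/6) = 0.2963; P(data | box E) = (9/10)(9/10)(9/10) = 0.729.
Multiplying each by its prior: 1/5 · 0.512 = 0.1024, 1/5 · 0.216 = 0.0432, 1/5 · 0.125 = 0.025, 1/5 · 0.2963 = 0.059259, 1/5 · 0.729 = 0.1458; these sum to 0.37566.
Therefore the posterior P(box D | data) = (0.059259) / (0.37566) = 0.15775.

0.158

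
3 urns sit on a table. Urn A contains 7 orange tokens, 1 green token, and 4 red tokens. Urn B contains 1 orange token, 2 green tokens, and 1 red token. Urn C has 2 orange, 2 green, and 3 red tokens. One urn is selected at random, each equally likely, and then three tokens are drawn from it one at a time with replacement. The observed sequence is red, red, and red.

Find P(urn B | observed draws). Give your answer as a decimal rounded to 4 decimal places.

Compute the likelihood of the observed sequence for each case: P(data | urn A) = (4/12)(4/12)(4/12) = 0.037037; P(data | urn B) = (1/4)(1/4)(1/4) = 0.015625; P(data | urn C) = (3/7)(3/7)(3/7) = 0.078717.
Multiplying each by its prior: 1/3 · 0.037037 = 0.012346, 1/3 · 0.015625 = 0.0052083, 1/3 · 0.078717 = 0.026239; these sum to 0.043793.
By Bayes' rule, P(urn B | data) = (0.0052083) / (0.043793) = 0.11893.

0.1189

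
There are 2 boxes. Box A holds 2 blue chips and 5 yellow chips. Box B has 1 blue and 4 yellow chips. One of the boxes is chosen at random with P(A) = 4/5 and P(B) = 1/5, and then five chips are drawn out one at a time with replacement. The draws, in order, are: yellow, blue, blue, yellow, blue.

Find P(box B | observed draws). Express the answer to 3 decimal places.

0.097

The likelihood of the observed sequence under each hypothesis: P(data | box A) = (5/7)(2/7)(2/7)(5/7)(2/7) = 0.0119; P(data | box B) = (4/5)(1/5)(1/5)(4/5)(1/5) = 0.00512.
Weighting by the prior gives 4/5 · 0.0119 = 0.0095198, 1/5 · 0.00512 = 0.001024; with total 0.010544.
Hence P(box B | data) = (0.001024) / (0.010544) = 0.097118.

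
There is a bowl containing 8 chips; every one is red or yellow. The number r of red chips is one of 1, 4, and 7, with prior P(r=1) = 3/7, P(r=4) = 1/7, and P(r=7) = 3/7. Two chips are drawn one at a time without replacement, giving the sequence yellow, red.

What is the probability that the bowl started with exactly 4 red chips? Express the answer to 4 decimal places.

0.2759

The likelihood of the observed sequence under each hypothesis: P(data | r = 1) = (7/8)(1/7) = 1/8; P(data | r = 4) = (4/8)(4/7) = 2/7; P(data | r = 7) = (1/8)(7/7) = 1/8.
The prior-weighted likelihoods are 3/7 · 1/8 = 3/56, 1/7 · 2/7 = 2/49, 3/7 · 1/8 = 3/56; summing to 29/196.
Therefore the posterior P(r = 4 | data) = (2/49) / (29/196) = 8/29.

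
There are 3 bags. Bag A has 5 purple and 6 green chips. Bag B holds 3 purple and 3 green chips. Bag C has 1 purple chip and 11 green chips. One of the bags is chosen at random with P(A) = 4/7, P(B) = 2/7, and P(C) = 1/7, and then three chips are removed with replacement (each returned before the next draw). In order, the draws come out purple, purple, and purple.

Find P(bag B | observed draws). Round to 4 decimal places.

0.3992

The likelihood of the observed sequence under each hypothesis: P(data | bag A) = (5/11)(5/11)(5/11) = 0.093914; P(data | bag B) = (3/6)(3/6)(3/6) = 0.125; P(data | bag C) = (1/12)(1/12)(1/12) = 0.0005787.
Multiplying each by its prior: 4/7 · 0.093914 = 0.053665, 2/7 · 0.125 = 0.035714, 1/7 · 0.0005787 = 8.2672e-05; summing to 0.089462.
Therefore the posterior P(bag B | data) = (0.035714) / (0.089462) = 0.39921.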